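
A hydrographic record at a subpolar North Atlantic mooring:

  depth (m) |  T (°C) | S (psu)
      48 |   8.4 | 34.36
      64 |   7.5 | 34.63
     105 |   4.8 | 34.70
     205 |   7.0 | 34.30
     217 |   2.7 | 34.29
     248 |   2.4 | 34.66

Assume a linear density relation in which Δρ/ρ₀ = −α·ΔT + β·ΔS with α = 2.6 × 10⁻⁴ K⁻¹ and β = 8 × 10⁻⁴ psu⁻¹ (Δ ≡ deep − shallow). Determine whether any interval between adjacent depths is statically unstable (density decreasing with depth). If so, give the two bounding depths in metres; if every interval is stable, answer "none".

105–205 m

Evaluate Δρ/ρ₀ = −αΔT + βΔS across each adjacent pair:
  48–64 m: −αΔT+βΔS = −(2.6 × 10⁻⁴)(-0.9)+(8 × 10⁻⁴)(+0.27) = 4.5 × 10⁻⁴ → stable
  64–105 m: −αΔT+βΔS = −(2.6 × 10⁻⁴)(-2.7)+(8 × 10⁻⁴)(+0.07) = 7.6 × 10⁻⁴ → stable
  105–205 m: −αΔT+βΔS = −(2.6 × 10⁻⁴)(+2.2)+(8 × 10⁻⁴)(-0.40) = -8.9 × 10⁻⁴ → UNSTABLE
  205–217 m: −αΔT+βΔS = −(2.6 × 10⁻⁴)(-4.3)+(8 × 10⁻⁴)(-0.01) = 1.1 × 10⁻³ → stable
  217–248 m: −αΔT+βΔS = −(2.6 × 10⁻⁴)(-0.3)+(8 × 10⁻⁴)(+0.37) = 3.7 × 10⁻⁴ → stable
The 105–205 m interval has Δρ < 0: lighter water underlies denser water.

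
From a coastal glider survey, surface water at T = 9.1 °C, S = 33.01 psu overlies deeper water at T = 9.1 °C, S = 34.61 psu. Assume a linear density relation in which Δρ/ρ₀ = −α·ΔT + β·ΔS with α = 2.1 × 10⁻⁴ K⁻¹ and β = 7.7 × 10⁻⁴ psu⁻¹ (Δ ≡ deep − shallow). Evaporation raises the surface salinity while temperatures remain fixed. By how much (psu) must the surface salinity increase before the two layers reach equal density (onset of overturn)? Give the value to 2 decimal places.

1.60 psu

Neutral buoyancy requires −α(T_deep − T_surf) + β(S_deep − S_surf′) = 0.
S_surf′ = S_deep − (α/β)·ΔT = 34.61 − (2.1 × 10⁻⁴/7.7 × 10⁻⁴)·(+0.0) = 34.6100 psu.
Increase required: 34.6100 − 33.01 = 1.6000 psu.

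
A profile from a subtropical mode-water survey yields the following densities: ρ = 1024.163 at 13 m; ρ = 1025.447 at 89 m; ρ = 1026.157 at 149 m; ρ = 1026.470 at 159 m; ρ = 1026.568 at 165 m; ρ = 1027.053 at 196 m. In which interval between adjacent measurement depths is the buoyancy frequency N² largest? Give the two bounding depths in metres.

149–159 m

Compute the density gradient over each adjacent pair:
  13–89 m: Δρ/Δz = 1.284/76 = 0.017 kg m⁻⁴
  89–149 m: Δρ/Δz = 0.710/60 = 0.012 kg m⁻⁴
  149–159 m: Δρ/Δz = 0.313/10 = 0.031 kg m⁻⁴
  159–165 m: Δρ/Δz = 0.098/6 = 0.016 kg m⁻⁴
  165–196 m: Δρ/Δz = 0.485/31 = 0.016 kg m⁻⁴
The largest gradient is in the 149–159 m interval — the pycnocline.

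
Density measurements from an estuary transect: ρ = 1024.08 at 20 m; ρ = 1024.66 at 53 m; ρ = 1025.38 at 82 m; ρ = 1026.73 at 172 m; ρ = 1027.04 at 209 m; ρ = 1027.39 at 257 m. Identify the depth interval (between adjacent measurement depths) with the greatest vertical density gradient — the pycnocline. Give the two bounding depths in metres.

Compute the density gradient over each adjacent pair:
  20–53 m: Δρ/Δz = 0.58/33 = 0.018 kg m⁻⁴
  53–82 m: Δρ/Δz = 0.72/29 = 0.025 kg m⁻⁴
  82–172 m: Δρ/Δz = 1.35/90 = 0.015 kg m⁻⁴
  172–209 m: Δρ/Δz = 0.31/37 = 8.4 × 10⁻³ kg m⁻⁴
  209–257 m: Δρ/Δz = 0.35/48 = 7.3 × 10⁻³ kg m⁻⁴
The largest gradient is in the 53–82 m interval — the pycnocline.

53–82 m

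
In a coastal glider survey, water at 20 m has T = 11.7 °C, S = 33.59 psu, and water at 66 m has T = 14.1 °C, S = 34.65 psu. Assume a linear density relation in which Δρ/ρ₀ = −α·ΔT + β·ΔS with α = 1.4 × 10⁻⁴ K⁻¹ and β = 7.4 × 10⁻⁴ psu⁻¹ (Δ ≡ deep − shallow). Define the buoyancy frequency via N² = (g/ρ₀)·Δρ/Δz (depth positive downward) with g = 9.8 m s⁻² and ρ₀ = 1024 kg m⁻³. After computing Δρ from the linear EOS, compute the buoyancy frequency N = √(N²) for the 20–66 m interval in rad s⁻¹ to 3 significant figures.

9.77 × 10⁻³ rad s⁻¹

ΔT = +2.4 K, ΔS = +1.06 psu (deep − shallow).
Δρ/ρ₀ = −αΔT + βΔS = -3.36 × 10⁻⁴ + 7.844 × 10⁻⁴ = 4.484 × 10⁻⁴, so Δρ ≈ 0.4592 kg m⁻³.
N² = (g/ρ₀)·Δρ/Δz = g·(Δρ/ρ₀)/Δz = 9.8 × 4.484 × 10⁻⁴ / 46 = 9.5529 × 10⁻⁵ s⁻².
N = √(9.5529 × 10⁻⁵) = 9.7739 × 10⁻³ rad s⁻¹ ≈ 9.77 × 10⁻³ rad s⁻¹.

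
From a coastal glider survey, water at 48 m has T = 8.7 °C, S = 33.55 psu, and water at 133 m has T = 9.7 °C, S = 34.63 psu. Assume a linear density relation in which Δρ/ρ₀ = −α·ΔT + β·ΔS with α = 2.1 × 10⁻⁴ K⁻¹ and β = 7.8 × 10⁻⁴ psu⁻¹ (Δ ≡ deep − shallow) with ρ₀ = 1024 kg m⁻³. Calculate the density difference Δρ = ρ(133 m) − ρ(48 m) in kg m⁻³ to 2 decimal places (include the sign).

ΔT = +1.0 K, ΔS = +1.08 psu (deep − shallow).
Δρ/ρ₀ = −(2.1 × 10⁻⁴)(+1.0) + (7.8 × 10⁻⁴)(+1.08) = 6.324 × 10⁻⁴.
Δρ = 1024 × (6.324 × 10⁻⁴) = +0.65 kg m⁻³.
Positive Δρ: denser below, stable.

+0.65 kg m⁻³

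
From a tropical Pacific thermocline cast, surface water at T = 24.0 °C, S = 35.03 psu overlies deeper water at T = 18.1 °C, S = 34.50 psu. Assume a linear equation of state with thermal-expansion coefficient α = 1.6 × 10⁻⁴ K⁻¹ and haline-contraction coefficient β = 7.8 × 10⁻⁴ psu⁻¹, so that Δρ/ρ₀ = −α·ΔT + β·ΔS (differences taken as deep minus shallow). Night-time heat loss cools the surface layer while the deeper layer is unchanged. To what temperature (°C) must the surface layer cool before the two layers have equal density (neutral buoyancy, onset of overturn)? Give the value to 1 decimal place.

Neutral buoyancy requires Δρ = 0, i.e. −α(T_deep − T_surf′) + β(S_deep − S_surf) = 0.
T_surf′ = T_deep − (β/α)·ΔS = 18.1 − (7.8 × 10⁻⁴/1.6 × 10⁻⁴)·(-0.53) = 20.684 °C.
Cooling required: 24.0 − (20.684) = 3.316 °C.

20.7 °C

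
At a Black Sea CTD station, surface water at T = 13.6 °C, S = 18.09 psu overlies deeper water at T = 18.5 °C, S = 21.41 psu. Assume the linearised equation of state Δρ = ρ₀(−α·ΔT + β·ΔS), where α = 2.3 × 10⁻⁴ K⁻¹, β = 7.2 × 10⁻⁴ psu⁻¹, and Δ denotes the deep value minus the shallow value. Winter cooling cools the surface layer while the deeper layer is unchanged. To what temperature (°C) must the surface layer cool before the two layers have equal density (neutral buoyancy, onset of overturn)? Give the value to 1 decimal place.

8.1 °C

Neutral buoyancy requires Δρ = 0, i.e. −α(T_deep − T_surf′) + β(S_deep − S_surf) = 0.
T_surf′ = T_deep − (β/α)·ΔS = 18.5 − (7.2 × 10⁻⁴/2.3 × 10⁻⁴)·(+3.32) = 8.107 °C.
Cooling required: 13.6 − (8.107) = 5.493 °C.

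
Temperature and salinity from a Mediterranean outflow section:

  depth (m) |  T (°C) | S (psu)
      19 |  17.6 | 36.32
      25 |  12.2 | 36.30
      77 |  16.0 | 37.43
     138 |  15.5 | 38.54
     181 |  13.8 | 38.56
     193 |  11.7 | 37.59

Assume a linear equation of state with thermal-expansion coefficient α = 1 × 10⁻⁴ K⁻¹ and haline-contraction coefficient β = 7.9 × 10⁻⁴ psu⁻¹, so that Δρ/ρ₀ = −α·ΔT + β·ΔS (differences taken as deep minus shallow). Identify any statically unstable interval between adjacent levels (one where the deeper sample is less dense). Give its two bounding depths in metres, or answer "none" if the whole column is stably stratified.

Evaluate Δρ/ρ₀ = −αΔT + βΔS across each adjacent pair:
  19–25 m: −αΔT+βΔS = −(1 × 10⁻⁴)(-5.4)+(7.9 × 10⁻⁴)(-0.02) = 5.2 × 10⁻⁴ → stable
  25–77 m: −αΔT+βΔS = −(1 × 10⁻⁴)(+3.8)+(7.9 × 10⁻⁴)(+1.13) = 5.1 × 10⁻⁴ → stable
  77–138 m: −αΔT+βΔS = −(1 × 10⁻⁴)(-0.5)+(7.9 × 10⁻⁴)(+1.11) = 9.3 × 10⁻⁴ → stable
  138–181 m: −αΔT+βΔS = −(1 × 10⁻⁴)(-1.7)+(7.9 × 10⁻⁴)(+0.02) = 1.9 × 10⁻⁴ → stable
  181–193 m: −αΔT+βΔS = −(1 × 10⁻⁴)(-2.1)+(7.9 × 10⁻⁴)(-0.97) = -5.6 × 10⁻⁴ → UNSTABLE
The 181–193 m interval has Δρ < 0: lighter water underlies denser water.

181–193 m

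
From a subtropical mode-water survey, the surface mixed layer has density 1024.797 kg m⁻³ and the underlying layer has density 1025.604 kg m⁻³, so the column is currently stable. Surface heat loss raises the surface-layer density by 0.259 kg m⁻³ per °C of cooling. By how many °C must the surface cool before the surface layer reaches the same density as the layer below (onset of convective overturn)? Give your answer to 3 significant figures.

Density deficit of the surface layer: 1025.604 − 1024.797 = 0.807 kg m⁻³.
Required change = 0.807 / 0.259 = 3.12 °C.

3.12 °C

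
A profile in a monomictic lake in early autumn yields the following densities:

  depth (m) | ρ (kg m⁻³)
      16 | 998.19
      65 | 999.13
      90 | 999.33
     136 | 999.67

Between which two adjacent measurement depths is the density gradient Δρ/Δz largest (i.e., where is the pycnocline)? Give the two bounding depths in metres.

Compute the density gradient over each adjacent pair:
  16–65 m: Δρ/Δz = 0.94/49 = 0.019 kg m⁻⁴
  65–90 m: Δρ/Δz = 0.20/25 = 8.0 × 10⁻³ kg m⁻⁴
  90–136 m: Δρ/Δz = 0.34/46 = 7.4 × 10⁻³ kg m⁻⁴
The largest gradient is in the 16–65 m interval — the pycnocline.

16–65 m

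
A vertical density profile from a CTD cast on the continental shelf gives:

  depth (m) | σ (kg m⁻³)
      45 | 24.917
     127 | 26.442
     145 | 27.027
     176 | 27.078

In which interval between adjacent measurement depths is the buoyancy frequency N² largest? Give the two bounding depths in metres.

127–145 m

Compute the density gradient over each adjacent pair:
  45–127 m: Δρ/Δz = 1.525/82 = 0.019 kg m⁻⁴
  127–145 m: Δρ/Δz = 0.585/18 = 0.033 kg m⁻⁴
  145–176 m: Δρ/Δz = 0.051/31 = 1.6 × 10⁻³ kg m⁻⁴
The largest gradient is in the 127–145 m interval — the pycnocline.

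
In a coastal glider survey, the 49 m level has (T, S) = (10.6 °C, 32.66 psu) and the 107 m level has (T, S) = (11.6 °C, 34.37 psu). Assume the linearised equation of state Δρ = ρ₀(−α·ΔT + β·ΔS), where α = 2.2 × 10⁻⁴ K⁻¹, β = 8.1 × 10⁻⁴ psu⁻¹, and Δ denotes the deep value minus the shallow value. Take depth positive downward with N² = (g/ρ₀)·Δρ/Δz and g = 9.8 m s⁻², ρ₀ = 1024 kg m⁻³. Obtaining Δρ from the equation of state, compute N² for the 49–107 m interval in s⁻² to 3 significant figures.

ΔT = +1.0 K, ΔS = +1.71 psu (deep − shallow).
Δρ/ρ₀ = −αΔT + βΔS = -2.20 × 10⁻⁴ + 1.3851 × 10⁻³ = 1.1651 × 10⁻³, so Δρ ≈ 1.193 kg m⁻³.
N² = (g/ρ₀)·Δρ/Δz = g·(Δρ/ρ₀)/Δz = 9.8 × 1.1651 × 10⁻³ / 58 = 1.9686 × 10⁻⁴ s⁻² ≈ 1.97 × 10⁻⁴ s⁻².

1.97 × 10⁻⁴ s⁻²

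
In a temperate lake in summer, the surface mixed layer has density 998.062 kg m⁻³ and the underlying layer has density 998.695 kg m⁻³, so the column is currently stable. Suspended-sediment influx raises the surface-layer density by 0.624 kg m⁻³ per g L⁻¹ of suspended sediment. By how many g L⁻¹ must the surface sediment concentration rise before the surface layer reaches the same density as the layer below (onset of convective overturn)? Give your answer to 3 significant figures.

Density deficit of the surface layer: 998.695 − 998.062 = 0.633 kg m⁻³.
Required change = 0.633 / 0.624 = 1.01 g L⁻¹.

1.01 g L⁻¹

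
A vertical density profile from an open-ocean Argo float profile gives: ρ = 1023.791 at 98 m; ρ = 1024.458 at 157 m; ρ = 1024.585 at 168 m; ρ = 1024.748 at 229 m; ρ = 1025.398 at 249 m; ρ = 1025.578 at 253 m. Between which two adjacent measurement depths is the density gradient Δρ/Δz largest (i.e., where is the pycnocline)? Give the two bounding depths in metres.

Compute the density gradient over each adjacent pair:
  98–157 m: Δρ/Δz = 0.667/59 = 0.011 kg m⁻⁴
  157–168 m: Δρ/Δz = 0.127/11 = 0.012 kg m⁻⁴
  168–229 m: Δρ/Δz = 0.163/61 = 2.7 × 10⁻³ kg m⁻⁴
  229–249 m: Δρ/Δz = 0.650/20 = 0.033 kg m⁻⁴
  249–253 m: Δρ/Δz = 0.180/4 = 0.045 kg m⁻⁴
The largest gradient is in the 249–253 m interval — the pycnocline.

249–253 m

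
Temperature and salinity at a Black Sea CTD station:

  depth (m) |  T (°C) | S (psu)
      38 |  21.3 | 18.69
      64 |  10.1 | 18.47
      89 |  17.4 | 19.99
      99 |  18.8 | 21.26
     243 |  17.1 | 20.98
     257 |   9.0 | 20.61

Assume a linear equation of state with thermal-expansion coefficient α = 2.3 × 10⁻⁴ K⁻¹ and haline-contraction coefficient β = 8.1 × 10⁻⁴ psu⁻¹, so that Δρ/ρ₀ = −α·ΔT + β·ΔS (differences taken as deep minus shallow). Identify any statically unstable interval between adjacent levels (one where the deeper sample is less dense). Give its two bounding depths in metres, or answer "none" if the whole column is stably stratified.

Evaluate Δρ/ρ₀ = −αΔT + βΔS across each adjacent pair:
  38–64 m: −αΔT+βΔS = −(2.3 × 10⁻⁴)(-11.2)+(8.1 × 10⁻⁴)(-0.22) = 2.4 × 10⁻³ → stable
  64–89 m: −αΔT+βΔS = −(2.3 × 10⁻⁴)(+7.3)+(8.1 × 10⁻⁴)(+1.52) = -4.5 × 10⁻⁴ → UNSTABLE
  89–99 m: −αΔT+βΔS = −(2.3 × 10⁻⁴)(+1.4)+(8.1 × 10⁻⁴)(+1.27) = 7.1 × 10⁻⁴ → stable
  99–243 m: −αΔT+βΔS = −(2.3 × 10⁻⁴)(-1.7)+(8.1 × 10⁻⁴)(-0.28) = 1.6 × 10⁻⁴ → stable
  243–257 m: −αΔT+βΔS = −(2.3 × 10⁻⁴)(-8.1)+(8.1 × 10⁻⁴)(-0.37) = 1.6 × 10⁻³ → stable
The 64–89 m interval has Δρ < 0: lighter water underlies denser water.

64–89 m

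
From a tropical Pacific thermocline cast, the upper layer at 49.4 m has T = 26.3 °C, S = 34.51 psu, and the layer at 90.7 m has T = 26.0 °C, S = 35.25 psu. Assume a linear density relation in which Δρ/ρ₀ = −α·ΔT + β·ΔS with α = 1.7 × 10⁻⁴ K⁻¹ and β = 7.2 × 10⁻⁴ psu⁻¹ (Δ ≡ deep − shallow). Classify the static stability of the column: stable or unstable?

stable

ΔT = 26.0 − 26.3 = -0.3 K and ΔS = 35.25 − 34.51 = +0.74 psu (deep − shallow).
−αΔT = 5.10 × 10⁻⁵; βΔS = 5.328 × 10⁻⁴; sum Δρ/ρ₀ = 5.838 × 10⁻⁴.
Δρ/ρ₀ > 0, so Δρ > 0: deeper water is denser → statically stable.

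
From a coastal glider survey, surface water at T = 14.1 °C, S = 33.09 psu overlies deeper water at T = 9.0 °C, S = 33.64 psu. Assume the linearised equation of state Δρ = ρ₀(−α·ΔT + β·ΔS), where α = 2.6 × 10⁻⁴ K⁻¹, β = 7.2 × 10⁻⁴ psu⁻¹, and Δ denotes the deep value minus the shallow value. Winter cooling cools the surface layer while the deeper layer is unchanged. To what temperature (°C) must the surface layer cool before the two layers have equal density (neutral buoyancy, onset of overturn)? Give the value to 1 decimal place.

7.5 °C

Neutral buoyancy requires Δρ = 0, i.e. −α(T_deep − T_surf′) + β(S_deep − S_surf) = 0.
T_surf′ = T_deep − (β/α)·ΔS = 9.0 − (7.2 × 10⁻⁴/2.6 × 10⁻⁴)·(+0.55) = 7.477 °C.
Cooling required: 14.1 − (7.477) = 6.623 °C.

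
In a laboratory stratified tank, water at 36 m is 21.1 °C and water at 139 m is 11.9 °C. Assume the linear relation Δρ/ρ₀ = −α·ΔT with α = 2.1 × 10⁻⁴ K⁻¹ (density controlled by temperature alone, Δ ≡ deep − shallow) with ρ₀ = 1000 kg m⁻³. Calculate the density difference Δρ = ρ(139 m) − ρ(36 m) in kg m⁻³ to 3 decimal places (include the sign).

+1.932 kg m⁻³

ΔT = -9.2 K, Δρ/ρ₀ = −αΔT = 1.932 × 10⁻³.
Δρ = 1000 × (1.932 × 10⁻³) = +1.932 kg m⁻³.
Positive Δρ: denser below, stable.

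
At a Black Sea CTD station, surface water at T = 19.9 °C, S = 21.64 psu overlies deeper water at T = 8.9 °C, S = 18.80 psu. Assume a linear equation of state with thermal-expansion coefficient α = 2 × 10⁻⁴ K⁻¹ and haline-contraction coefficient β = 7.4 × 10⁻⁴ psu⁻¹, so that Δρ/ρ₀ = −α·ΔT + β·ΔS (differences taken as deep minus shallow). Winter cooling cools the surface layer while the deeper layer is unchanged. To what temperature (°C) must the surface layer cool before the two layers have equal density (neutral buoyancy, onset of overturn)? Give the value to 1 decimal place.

19.4 °C

Neutral buoyancy requires Δρ = 0, i.e. −α(T_deep − T_surf′) + β(S_deep − S_surf) = 0.
T_surf′ = T_deep − (β/α)·ΔS = 8.9 − (7.4 × 10⁻⁴/2 × 10⁻⁴)·(-2.84) = 19.408 °C.
Cooling required: 19.9 − (19.408) = 0.492 °C.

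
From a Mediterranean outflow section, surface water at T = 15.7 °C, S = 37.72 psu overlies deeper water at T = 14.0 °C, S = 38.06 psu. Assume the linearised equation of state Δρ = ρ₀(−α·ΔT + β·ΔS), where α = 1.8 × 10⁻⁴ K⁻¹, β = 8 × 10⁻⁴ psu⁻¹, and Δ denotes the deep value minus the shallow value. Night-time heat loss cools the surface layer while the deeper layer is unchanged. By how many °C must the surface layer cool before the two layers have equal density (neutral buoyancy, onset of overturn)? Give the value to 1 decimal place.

Neutral buoyancy requires Δρ = 0, i.e. −α(T_deep − T_surf′) + β(S_deep − S_surf) = 0.
T_surf′ = T_deep − (β/α)·ΔS = 14.0 − (8 × 10⁻⁴/1.8 × 10⁻⁴)·(+0.34) = 12.489 °C.
Cooling required: 15.7 − (12.489) = 3.211 °C.

3.2 °C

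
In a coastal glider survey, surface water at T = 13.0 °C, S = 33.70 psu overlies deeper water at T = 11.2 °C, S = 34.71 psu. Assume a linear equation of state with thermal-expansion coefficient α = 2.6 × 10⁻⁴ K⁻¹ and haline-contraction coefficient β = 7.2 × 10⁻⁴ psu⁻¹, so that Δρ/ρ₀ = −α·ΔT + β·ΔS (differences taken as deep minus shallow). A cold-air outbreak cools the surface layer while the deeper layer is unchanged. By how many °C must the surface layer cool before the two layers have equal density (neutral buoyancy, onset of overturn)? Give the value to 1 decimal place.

Neutral buoyancy requires Δρ = 0, i.e. −α(T_deep − T_surf′) + β(S_deep − S_surf) = 0.
T_surf′ = T_deep − (β/α)·ΔS = 11.2 − (7.2 × 10⁻⁴/2.6 × 10⁻⁴)·(+1.01) = 8.403 °C.
Cooling required: 13.0 − (8.403) = 4.597 °C.

4.6 °C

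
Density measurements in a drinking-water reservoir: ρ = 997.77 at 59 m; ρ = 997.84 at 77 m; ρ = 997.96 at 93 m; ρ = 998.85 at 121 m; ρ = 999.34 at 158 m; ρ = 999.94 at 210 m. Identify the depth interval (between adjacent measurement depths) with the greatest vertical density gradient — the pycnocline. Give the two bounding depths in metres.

Compute the density gradient over each adjacent pair:
  59–77 m: Δρ/Δz = 0.07/18 = 3.9 × 10⁻³ kg m⁻⁴
  77–93 m: Δρ/Δz = 0.12/16 = 7.5 × 10⁻³ kg m⁻⁴
  93–121 m: Δρ/Δz = 0.89/28 = 0.032 kg m⁻⁴
  121–158 m: Δρ/Δz = 0.49/37 = 0.013 kg m⁻⁴
  158–210 m: Δρ/Δz = 0.60/52 = 0.012 kg m⁻⁴
The largest gradient is in the 93–121 m interval — the pycnocline.

93–121 m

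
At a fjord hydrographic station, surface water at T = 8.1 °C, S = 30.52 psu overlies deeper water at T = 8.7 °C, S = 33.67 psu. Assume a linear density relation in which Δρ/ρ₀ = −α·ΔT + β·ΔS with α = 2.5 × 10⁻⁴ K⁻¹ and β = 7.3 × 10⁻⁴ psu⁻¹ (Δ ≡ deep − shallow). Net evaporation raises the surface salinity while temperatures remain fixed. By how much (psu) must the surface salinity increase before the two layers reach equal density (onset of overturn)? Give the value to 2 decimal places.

Neutral buoyancy requires −α(T_deep − T_surf) + β(S_deep − S_surf′) = 0.
S_surf′ = S_deep − (α/β)·ΔT = 33.67 − (2.5 × 10⁻⁴/7.3 × 10⁻⁴)·(+0.6) = 33.4645 psu.
Increase required: 33.4645 − 30.52 = 2.9445 psu.

2.94 psu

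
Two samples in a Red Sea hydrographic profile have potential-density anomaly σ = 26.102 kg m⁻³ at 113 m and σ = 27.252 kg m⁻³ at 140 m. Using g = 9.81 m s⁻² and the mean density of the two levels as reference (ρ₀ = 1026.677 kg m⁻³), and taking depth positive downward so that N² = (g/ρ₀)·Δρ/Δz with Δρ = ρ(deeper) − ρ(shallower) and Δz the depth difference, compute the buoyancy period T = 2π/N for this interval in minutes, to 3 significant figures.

5.19 min

Δρ = 1027.252 − 1026.102 = 1.150 kg m⁻³ over Δz = 140 − 113 = 27 m.
N² = (9.81/1026.677) × (1.150/27) = 4.0698 × 10⁻⁴ s⁻².
N = √(4.0698 × 10⁻⁴) = 0.020174 rad s⁻¹, so T = 2π/N = 311.45 s = 5.1908 min ≈ 5.19 min.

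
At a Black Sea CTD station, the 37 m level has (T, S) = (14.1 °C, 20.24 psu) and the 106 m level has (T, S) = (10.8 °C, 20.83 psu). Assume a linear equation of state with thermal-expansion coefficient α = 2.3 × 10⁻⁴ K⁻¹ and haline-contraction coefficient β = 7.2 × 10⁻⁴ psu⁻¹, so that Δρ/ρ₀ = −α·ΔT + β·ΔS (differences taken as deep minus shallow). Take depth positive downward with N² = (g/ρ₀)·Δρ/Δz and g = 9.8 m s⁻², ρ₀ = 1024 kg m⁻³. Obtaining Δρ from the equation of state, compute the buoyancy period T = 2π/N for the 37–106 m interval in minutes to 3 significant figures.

8.08 min

ΔT = -3.3 K, ΔS = +0.59 psu (deep − shallow).
Δρ/ρ₀ = −αΔT + βΔS = 7.59 × 10⁻⁴ + 4.248 × 10⁻⁴ = 1.1838 × 10⁻³, so Δρ ≈ 1.212 kg m⁻³.
N² = (g/ρ₀)·Δρ/Δz = g·(Δρ/ρ₀)/Δz = 9.8 × 1.1838 × 10⁻³ / 69 = 1.6813 × 10⁻⁴ s⁻².
N = √(1.6813 × 10⁻⁴) = 0.012966 rad s⁻¹ → T = 2π/N = 484.59 s = 8.0765 min ≈ 8.08 min.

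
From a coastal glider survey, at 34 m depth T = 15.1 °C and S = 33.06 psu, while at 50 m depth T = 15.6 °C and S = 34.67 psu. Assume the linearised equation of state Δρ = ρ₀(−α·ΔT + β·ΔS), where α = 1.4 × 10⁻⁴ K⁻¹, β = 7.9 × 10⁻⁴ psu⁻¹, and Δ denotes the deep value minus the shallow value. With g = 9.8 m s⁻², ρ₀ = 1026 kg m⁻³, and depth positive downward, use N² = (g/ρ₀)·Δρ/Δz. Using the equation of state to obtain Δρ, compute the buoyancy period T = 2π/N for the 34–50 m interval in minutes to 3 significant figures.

ΔT = +0.5 K, ΔS = +1.61 psu (deep − shallow).
Δρ/ρ₀ = −αΔT + βΔS = -7.00 × 10⁻⁵ + 1.2719 × 10⁻³ = 1.2019 × 10⁻³, so Δρ ≈ 1.233 kg m⁻³.
N² = (g/ρ₀)·Δρ/Δz = g·(Δρ/ρ₀)/Δz = 9.8 × 1.2019 × 10⁻³ / 16 = 7.3616 × 10⁻⁴ s⁻².
N = √(7.3616 × 10⁻⁴) = 0.027132 rad s⁻¹ → T = 2π/N = 231.58 s = 3.8597 min ≈ 3.86 min.

3.86 min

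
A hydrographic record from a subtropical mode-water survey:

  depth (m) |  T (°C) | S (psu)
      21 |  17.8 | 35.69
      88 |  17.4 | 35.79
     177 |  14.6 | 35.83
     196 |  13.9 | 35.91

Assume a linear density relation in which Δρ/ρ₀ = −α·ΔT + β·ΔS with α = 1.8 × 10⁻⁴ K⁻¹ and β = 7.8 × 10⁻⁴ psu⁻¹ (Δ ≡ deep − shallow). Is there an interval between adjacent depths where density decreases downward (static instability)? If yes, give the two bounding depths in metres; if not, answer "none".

none

Evaluate Δρ/ρ₀ = −αΔT + βΔS across each adjacent pair:
  21–88 m: −αΔT+βΔS = −(1.8 × 10⁻⁴)(-0.4)+(7.8 × 10⁻⁴)(+0.10) = 1.5 × 10⁻⁴ → stable
  88–177 m: −αΔT+βΔS = −(1.8 × 10⁻⁴)(-2.8)+(7.8 × 10⁻⁴)(+0.04) = 5.4 × 10⁻⁴ → stable
  177–196 m: −αΔT+βΔS = −(1.8 × 10⁻⁴)(-0.7)+(7.8 × 10⁻⁴)(+0.08) = 1.9 × 10⁻⁴ → stable
Every interval has Δρ > 0: the column is stably stratified throughout.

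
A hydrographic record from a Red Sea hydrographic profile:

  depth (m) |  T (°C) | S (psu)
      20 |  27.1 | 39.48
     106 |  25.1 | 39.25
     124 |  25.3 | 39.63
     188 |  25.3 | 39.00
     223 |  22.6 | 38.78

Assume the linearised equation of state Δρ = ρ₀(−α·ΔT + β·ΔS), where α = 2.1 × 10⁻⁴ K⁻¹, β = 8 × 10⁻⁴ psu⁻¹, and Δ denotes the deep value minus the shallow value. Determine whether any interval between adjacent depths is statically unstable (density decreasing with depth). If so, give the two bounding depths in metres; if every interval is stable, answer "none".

Evaluate Δρ/ρ₀ = −αΔT + βΔS across each adjacent pair:
  20–106 m: −αΔT+βΔS = −(2.1 × 10⁻⁴)(-2.0)+(8 × 10⁻⁴)(-0.23) = 2.4 × 10⁻⁴ → stable
  106–124 m: −αΔT+βΔS = −(2.1 × 10⁻⁴)(+0.2)+(8 × 10⁻⁴)(+0.38) = 2.6 × 10⁻⁴ → stable
  124–188 m: −αΔT+βΔS = −(2.1 × 10⁻⁴)(+0.0)+(8 × 10⁻⁴)(-0.63) = -5.0 × 10⁻⁴ → UNSTABLE
  188–223 m: −αΔT+βΔS = −(2.1 × 10⁻⁴)(-2.7)+(8 × 10⁻⁴)(-0.22) = 3.9 × 10⁻⁴ → stable
The 124–188 m interval has Δρ < 0: lighter water underlies denser water.

124–188 m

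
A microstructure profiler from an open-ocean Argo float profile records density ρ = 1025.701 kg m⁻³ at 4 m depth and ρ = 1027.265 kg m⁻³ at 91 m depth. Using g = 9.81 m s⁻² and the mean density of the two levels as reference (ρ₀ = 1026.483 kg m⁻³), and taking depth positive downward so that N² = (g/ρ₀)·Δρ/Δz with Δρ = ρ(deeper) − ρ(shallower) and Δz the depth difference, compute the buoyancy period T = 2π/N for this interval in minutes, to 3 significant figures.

Δρ = 1027.265 − 1025.701 = 1.564 kg m⁻³ over Δz = 91 − 4 = 87 m.
N² = (9.81/1026.483) × (1.564/87) = 1.7180 × 10⁻⁴ s⁻².
N = √(1.7180 × 10⁻⁴) = 0.013107 rad s⁻¹, so T = 2π/N = 479.38 s = 7.9897 min ≈ 7.99 min.
N² > 0, so the interval is statically stable.

7.99 min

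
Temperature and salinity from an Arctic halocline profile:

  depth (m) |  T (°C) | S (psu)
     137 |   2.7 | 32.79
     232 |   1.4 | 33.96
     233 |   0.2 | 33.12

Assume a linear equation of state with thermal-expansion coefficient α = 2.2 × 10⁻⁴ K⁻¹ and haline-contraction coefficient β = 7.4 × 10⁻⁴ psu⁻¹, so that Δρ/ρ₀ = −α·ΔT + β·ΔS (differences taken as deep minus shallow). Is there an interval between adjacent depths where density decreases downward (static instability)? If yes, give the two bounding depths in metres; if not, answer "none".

Evaluate Δρ/ρ₀ = −αΔT + βΔS across each adjacent pair:
  137–232 m: −αΔT+βΔS = −(2.2 × 10⁻⁴)(-1.3)+(7.4 × 10⁻⁴)(+1.17) = 1.2 × 10⁻³ → stable
  232–233 m: −αΔT+βΔS = −(2.2 × 10⁻⁴)(-1.2)+(7.4 × 10⁻⁴)(-0.84) = -3.6 × 10⁻⁴ → UNSTABLE
The 232–233 m interval has Δρ < 0: lighter water underlies denser water.

232–233 m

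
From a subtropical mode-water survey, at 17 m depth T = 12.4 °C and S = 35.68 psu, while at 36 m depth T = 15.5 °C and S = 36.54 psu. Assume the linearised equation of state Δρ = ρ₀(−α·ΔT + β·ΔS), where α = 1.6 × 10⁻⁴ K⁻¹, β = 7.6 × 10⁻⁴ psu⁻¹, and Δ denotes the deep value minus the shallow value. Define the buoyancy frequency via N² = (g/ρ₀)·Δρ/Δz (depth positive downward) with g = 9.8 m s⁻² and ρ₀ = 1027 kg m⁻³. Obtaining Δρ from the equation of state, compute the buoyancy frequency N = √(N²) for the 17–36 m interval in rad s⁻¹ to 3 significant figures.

9.02 × 10⁻³ rad s⁻¹

ΔT = +3.1 K, ΔS = +0.86 psu (deep − shallow).
Δρ/ρ₀ = −αΔT + βΔS = -4.96 × 10⁻⁴ + 6.536 × 10⁻⁴ = 1.576 × 10⁻⁴, so Δρ ≈ 0.1619 kg m⁻³.
N² = (g/ρ₀)·Δρ/Δz = g·(Δρ/ρ₀)/Δz = 9.8 × 1.576 × 10⁻⁴ / 19 = 8.1288 × 10⁻⁵ s⁻².
N = √(8.1288 × 10⁻⁵) = 9.0160 × 10⁻³ rad s⁻¹ ≈ 9.02 × 10⁻³ rad s⁻¹.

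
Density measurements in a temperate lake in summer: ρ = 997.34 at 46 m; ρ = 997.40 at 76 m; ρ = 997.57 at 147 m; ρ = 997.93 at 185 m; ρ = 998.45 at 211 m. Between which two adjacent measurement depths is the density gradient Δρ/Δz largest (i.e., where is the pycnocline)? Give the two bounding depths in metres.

Compute the density gradient over each adjacent pair:
  46–76 m: Δρ/Δz = 0.06/30 = 2.0 × 10⁻³ kg m⁻⁴
  76–147 m: Δρ/Δz = 0.17/71 = 2.4 × 10⁻³ kg m⁻⁴
  147–185 m: Δρ/Δz = 0.36/38 = 9.5 × 10⁻³ kg m⁻⁴
  185–211 m: Δρ/Δz = 0.52/26 = 0.020 kg m⁻⁴
The largest gradient is in the 185–211 m interval — the pycnocline.

185–211 m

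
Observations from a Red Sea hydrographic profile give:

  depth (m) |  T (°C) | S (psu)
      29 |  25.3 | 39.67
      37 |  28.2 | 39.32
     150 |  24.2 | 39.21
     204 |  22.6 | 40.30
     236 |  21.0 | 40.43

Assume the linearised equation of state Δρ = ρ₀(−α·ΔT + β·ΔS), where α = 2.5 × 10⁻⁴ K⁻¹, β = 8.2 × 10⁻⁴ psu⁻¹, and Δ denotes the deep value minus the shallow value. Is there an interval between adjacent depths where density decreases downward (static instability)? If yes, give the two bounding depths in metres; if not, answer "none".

Evaluate Δρ/ρ₀ = −αΔT + βΔS across each adjacent pair:
  29–37 m: −αΔT+βΔS = −(2.5 × 10⁻⁴)(+2.9)+(8.2 × 10⁻⁴)(-0.35) = -1.0 × 10⁻³ → UNSTABLE
  37–150 m: −αΔT+βΔS = −(2.5 × 10⁻⁴)(-4.0)+(8.2 × 10⁻⁴)(-0.11) = 9.1 × 10⁻⁴ → stable
  150–204 m: −αΔT+βΔS = −(2.5 × 10⁻⁴)(-1.6)+(8.2 × 10⁻⁴)(+1.09) = 1.3 × 10⁻³ → stable
  204–236 m: −αΔT+βΔS = −(2.5 × 10⁻⁴)(-1.6)+(8.2 × 10⁻⁴)(+0.13) = 5.1 × 10⁻⁴ → stable
The 29–37 m interval has Δρ < 0: lighter water underlies denser water.

29–37 m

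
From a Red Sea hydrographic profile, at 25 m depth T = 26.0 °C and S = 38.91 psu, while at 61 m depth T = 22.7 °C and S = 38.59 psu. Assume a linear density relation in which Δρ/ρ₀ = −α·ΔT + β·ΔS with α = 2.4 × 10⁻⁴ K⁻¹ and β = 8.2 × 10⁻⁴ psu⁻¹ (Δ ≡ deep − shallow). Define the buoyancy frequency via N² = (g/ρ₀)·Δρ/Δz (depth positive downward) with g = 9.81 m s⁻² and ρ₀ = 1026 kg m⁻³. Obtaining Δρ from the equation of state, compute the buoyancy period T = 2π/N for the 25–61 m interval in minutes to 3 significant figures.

8.72 min

ΔT = -3.3 K, ΔS = -0.32 psu (deep − shallow).
Δρ/ρ₀ = −αΔT + βΔS = 7.92 × 10⁻⁴ − 2.624 × 10⁻⁴ = 5.296 × 10⁻⁴, so Δρ ≈ 0.5434 kg m⁻³.
N² = (g/ρ₀)·Δρ/Δz = g·(Δρ/ρ₀)/Δz = 9.81 × 5.296 × 10⁻⁴ / 36 = 1.4432 × 10⁻⁴ s⁻².
N = √(1.4432 × 10⁻⁴) = 0.012013 rad s⁻¹ → T = 2π/N = 523.03 s = 8.7172 min ≈ 8.72 min.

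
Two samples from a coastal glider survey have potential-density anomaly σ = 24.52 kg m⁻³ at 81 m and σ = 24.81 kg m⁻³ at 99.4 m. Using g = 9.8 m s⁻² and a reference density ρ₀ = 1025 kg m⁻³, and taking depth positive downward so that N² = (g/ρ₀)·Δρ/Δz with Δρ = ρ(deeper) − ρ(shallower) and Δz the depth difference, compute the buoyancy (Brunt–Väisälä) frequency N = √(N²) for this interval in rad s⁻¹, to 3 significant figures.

Δρ = 1024.81 − 1024.52 = 0.29 kg m⁻³ over Δz = 99.4 − 81 = 18.4 m.
N² = (9.8/1025) × (0.29/18.4) = 1.5069 × 10⁻⁴ s⁻².
N = √(1.5069 × 10⁻⁴) = 0.012276 rad s⁻¹ ≈ 0.0123 rad s⁻¹.

0.0123 rad s⁻¹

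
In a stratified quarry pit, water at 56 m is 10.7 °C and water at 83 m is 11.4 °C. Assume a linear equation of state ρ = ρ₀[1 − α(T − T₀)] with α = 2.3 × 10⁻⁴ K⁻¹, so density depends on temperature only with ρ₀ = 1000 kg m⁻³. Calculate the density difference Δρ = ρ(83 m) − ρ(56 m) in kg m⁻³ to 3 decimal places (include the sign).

-0.161 kg m⁻³

ΔT = +0.7 K, Δρ/ρ₀ = −αΔT = -1.61 × 10⁻⁴.
Δρ = 1000 × (-1.61 × 10⁻⁴) = -0.161 kg m⁻³.
Negative Δρ: lighter below, statically unstable.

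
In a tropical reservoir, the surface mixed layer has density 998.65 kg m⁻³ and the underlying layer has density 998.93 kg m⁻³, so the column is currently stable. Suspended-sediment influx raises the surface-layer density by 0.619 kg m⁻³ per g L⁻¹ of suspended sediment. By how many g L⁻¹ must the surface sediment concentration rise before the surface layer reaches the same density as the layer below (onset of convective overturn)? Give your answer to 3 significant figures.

Density deficit of the surface layer: 998.93 − 998.65 = 0.28 kg m⁻³.
Required change = 0.28 / 0.619 = 0.452 g L⁻¹.

0.452 g L⁻¹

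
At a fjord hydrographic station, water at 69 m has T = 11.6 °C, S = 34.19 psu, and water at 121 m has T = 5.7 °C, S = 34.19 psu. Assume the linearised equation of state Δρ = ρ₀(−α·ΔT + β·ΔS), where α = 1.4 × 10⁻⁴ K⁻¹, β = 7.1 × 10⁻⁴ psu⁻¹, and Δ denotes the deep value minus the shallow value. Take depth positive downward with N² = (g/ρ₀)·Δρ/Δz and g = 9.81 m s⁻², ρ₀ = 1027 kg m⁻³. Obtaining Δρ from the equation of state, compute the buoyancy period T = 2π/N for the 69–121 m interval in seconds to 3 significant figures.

503 s

ΔT = -5.9 K, ΔS = +0.00 psu (deep − shallow).
Δρ/ρ₀ = −αΔT + βΔS = 8.26 × 10⁻⁴ + 0 = 8.26 × 10⁻⁴, so Δρ ≈ 0.8483 kg m⁻³.
N² = (g/ρ₀)·Δρ/Δz = g·(Δρ/ρ₀)/Δz = 9.81 × 8.26 × 10⁻⁴ / 52 = 1.5583 × 10⁻⁴ s⁻².
N = √(1.5583 × 10⁻⁴) = 0.012483 rad s⁻¹ → T = 2π/N = 503.34 s ≈ 503 s.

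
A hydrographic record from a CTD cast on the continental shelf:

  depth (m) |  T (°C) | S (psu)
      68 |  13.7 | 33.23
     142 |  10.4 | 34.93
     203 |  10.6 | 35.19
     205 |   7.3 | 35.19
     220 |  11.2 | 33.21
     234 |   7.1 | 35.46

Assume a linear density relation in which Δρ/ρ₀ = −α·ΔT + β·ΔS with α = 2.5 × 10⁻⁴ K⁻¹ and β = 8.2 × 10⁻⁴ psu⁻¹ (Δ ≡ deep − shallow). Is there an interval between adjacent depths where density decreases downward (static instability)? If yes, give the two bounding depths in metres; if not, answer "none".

Evaluate Δρ/ρ₀ = −αΔT + βΔS across each adjacent pair:
  68–142 m: −αΔT+βΔS = −(2.5 × 10⁻⁴)(-3.3)+(8.2 × 10⁻⁴)(+1.70) = 2.2 × 10⁻³ → stable
  142–203 m: −αΔT+βΔS = −(2.5 × 10⁻⁴)(+0.2)+(8.2 × 10⁻⁴)(+0.26) = 1.6 × 10⁻⁴ → stable
  203–205 m: −αΔT+βΔS = −(2.5 × 10⁻⁴)(-3.3)+(8.2 × 10⁻⁴)(+0.00) = 8.2 × 10⁻⁴ → stable
  205–220 m: −αΔT+βΔS = −(2.5 × 10⁻⁴)(+3.9)+(8.2 × 10⁻⁴)(-1.98) = -2.6 × 10⁻³ → UNSTABLE
  220–234 m: −αΔT+βΔS = −(2.5 × 10⁻⁴)(-4.1)+(8.2 × 10⁻⁴)(+2.25) = 2.9 × 10⁻³ → stable
The 205–220 m interval has Δρ < 0: lighter water underlies denser water.

205–220 m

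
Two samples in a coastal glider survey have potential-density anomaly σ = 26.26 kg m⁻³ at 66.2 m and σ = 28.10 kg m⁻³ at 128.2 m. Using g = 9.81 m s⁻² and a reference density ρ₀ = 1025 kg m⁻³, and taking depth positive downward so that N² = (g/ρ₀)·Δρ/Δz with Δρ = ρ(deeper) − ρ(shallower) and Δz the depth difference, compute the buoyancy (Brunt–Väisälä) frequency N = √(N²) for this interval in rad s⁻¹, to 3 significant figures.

Δρ = 1028.10 − 1026.26 = 1.84 kg m⁻³ over Δz = 128.2 − 66.2 = 62 m.
N² = (9.81/1025) × (1.84/62) = 2.8403 × 10⁻⁴ s⁻².
N = √(2.8403 × 10⁻⁴) = 0.016853 rad s⁻¹ ≈ 0.0169 rad s⁻¹.

0.0169 rad s⁻¹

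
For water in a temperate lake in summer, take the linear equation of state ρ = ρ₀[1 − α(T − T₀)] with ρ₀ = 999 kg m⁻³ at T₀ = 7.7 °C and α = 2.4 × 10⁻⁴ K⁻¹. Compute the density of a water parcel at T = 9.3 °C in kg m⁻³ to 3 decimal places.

T − T₀ = +1.6 K.
Bracket = 1 − α·(+1.6) = 1 + (-3.84 × 10⁻⁴) = 0.9996160.
ρ = 999 × 0.9996160 = 998.616 kg m⁻³.

998.616 kg m⁻³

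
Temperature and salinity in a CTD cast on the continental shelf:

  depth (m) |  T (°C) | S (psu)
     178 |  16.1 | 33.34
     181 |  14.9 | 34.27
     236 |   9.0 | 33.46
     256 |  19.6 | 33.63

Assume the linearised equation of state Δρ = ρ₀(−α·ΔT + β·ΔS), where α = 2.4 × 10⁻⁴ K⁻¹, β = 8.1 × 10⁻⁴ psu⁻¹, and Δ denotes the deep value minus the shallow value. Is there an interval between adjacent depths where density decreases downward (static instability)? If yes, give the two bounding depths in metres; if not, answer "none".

236–256 m

Evaluate Δρ/ρ₀ = −αΔT + βΔS across each adjacent pair:
  178–181 m: −αΔT+βΔS = −(2.4 × 10⁻⁴)(-1.2)+(8.1 × 10⁻⁴)(+0.93) = 1.0 × 10⁻³ → stable
  181–236 m: −αΔT+βΔS = −(2.4 × 10⁻⁴)(-5.9)+(8.1 × 10⁻⁴)(-0.81) = 7.6 × 10⁻⁴ → stable
  236–256 m: −αΔT+βΔS = −(2.4 × 10⁻⁴)(+10.6)+(8.1 × 10⁻⁴)(+0.17) = -2.4 × 10⁻³ → UNSTABLE
The 236–256 m interval has Δρ < 0: lighter water underlies denser water.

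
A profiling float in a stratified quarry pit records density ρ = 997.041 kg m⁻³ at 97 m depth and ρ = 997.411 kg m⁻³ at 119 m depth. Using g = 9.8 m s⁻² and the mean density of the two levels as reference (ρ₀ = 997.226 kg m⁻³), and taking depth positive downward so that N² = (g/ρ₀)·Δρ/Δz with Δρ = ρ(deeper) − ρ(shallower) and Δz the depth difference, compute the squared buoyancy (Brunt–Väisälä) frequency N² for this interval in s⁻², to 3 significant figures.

Δρ = 997.411 − 997.041 = 0.370 kg m⁻³ over Δz = 119 − 97 = 22 m.
N² = (9.8/997.226) × (0.370/22) = 1.6528 × 10⁻⁴ s⁻² ≈ 1.65 × 10⁻⁴ s⁻².

1.65 × 10⁻⁴ s⁻²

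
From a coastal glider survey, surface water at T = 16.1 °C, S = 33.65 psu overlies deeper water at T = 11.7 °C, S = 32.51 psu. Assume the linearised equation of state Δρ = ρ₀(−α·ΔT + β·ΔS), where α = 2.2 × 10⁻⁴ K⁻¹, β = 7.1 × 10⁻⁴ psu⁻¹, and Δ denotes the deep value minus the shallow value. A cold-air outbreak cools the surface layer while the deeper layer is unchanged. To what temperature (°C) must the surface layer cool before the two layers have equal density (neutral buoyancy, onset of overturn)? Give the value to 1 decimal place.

15.4 °C

Neutral buoyancy requires Δρ = 0, i.e. −α(T_deep − T_surf′) + β(S_deep − S_surf) = 0.
T_surf′ = T_deep − (β/α)·ΔS = 11.7 − (7.1 × 10⁻⁴/2.2 × 10⁻⁴)·(-1.14) = 15.379 °C.
Cooling required: 16.1 − (15.379) = 0.721 °C.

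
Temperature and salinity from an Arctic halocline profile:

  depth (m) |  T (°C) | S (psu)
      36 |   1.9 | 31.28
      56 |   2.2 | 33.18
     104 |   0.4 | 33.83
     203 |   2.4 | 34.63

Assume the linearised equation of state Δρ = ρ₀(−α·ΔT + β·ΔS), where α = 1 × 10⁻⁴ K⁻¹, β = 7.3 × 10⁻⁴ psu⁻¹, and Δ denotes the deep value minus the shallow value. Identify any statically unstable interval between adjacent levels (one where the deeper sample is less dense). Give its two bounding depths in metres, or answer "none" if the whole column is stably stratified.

none

Evaluate Δρ/ρ₀ = −αΔT + βΔS across each adjacent pair:
  36–56 m: −αΔT+βΔS = −(1 × 10⁻⁴)(+0.3)+(7.3 × 10⁻⁴)(+1.90) = 1.4 × 10⁻³ → stable
  56–104 m: −αΔT+βΔS = −(1 × 10⁻⁴)(-1.8)+(7.3 × 10⁻⁴)(+0.65) = 6.5 × 10⁻⁴ → stable
  104–203 m: −αΔT+βΔS = −(1 × 10⁻⁴)(+2.0)+(7.3 × 10⁻⁴)(+0.80) = 3.8 × 10⁻⁴ → stable
Every interval has Δρ > 0: the column is stably stratified throughout.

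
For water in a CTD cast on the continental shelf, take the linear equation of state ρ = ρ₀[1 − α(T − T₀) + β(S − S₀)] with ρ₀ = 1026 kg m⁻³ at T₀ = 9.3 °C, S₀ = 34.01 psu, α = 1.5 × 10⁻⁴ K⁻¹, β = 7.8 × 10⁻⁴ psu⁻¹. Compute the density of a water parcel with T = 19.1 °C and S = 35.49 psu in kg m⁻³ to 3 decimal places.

1025.676 kg m⁻³

T − T₀ = +9.8 K, S − S₀ = +1.48 psu.
Bracket = 1 − α·(+9.8) + β·(+1.48) = 1 + (-3.156 × 10⁻⁴) = 0.9996844.
ρ = 1026 × 0.9996844 = 1025.676 kg m⁻³.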